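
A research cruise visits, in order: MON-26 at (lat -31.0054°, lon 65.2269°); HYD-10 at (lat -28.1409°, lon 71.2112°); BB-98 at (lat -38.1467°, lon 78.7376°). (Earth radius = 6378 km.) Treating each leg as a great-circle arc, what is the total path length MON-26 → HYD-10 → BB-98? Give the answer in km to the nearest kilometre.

MON-26→HYD-10: c = 0.103663 rad, d = 661.16 km
HYD-10→BB-98: c = 0.206202 rad, d = 1315.15 km
Total = 661.16 + 1315.15 = 1976.32 km

1976 km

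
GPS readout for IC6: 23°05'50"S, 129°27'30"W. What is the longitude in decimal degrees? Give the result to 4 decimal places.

129° + 27′/60 + 30″/3600 = 129 + 0.45000 + 0.00833 = 129.4583°

129.4583°W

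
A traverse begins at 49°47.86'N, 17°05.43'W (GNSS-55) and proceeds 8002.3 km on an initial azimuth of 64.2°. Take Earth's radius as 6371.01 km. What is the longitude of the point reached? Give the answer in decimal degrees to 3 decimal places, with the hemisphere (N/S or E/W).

80.643°E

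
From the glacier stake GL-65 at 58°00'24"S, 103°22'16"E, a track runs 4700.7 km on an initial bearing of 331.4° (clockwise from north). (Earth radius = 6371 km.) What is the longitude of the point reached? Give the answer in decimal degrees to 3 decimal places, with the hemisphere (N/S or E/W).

83.541°E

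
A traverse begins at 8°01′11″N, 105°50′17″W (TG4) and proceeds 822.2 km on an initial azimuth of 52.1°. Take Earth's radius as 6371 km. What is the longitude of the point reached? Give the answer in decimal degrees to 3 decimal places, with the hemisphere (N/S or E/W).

99.867°W

TG4: φ = +8.01972°, λ = -105.83806°
δ = d/R = 822.2/6371 = 0.129054 rad
φ₂ = arcsin(sin φ₁ cos δ + cos φ₁ sin δ cos θ)
   = arcsin(0.13951·0.99168 + 0.99022·0.12870·0.61429) = 12.51155°
λ₂ = λ₁ + atan2(sin θ sin δ cos φ₁, cos δ − sin φ₁ sin φ₂) = -99.86724°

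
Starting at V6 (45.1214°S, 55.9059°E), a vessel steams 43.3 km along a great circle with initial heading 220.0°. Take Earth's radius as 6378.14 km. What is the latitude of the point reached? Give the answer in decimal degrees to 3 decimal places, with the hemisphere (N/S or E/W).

δ = d/R = 43.3/6378.14 = 0.006789 rad
φ₂ = arcsin(sin φ₁ cos δ + cos φ₁ sin δ cos θ)
   = arcsin(-0.70860·0.99998 + 0.70561·0.00679·-0.76604) = -45.41882°
λ₂ = λ₁ + atan2(sin θ sin δ cos φ₁, cos δ − sin φ₁ sin φ₂) = 55.54970°

45.419°S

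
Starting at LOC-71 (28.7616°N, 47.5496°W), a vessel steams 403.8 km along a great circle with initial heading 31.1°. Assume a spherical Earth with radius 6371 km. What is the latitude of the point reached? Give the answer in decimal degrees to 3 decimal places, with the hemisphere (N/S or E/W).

δ = d/R = 403.8/6371 = 0.063381 rad
φ₂ = arcsin(sin φ₁ cos δ + cos φ₁ sin δ cos θ)
   = arcsin(0.48117·0.99799 + 0.87663·0.06334·0.85627) = 31.85314°
λ₂ = λ₁ + atan2(sin θ sin δ cos φ₁, cos δ − sin φ₁ sin φ₂) = -45.34219°

31.853°N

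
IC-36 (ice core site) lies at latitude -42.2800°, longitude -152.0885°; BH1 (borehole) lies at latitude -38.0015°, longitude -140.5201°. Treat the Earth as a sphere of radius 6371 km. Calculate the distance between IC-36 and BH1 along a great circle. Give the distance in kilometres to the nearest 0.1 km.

1091.1 km

Δφ = 4.2785°,  Δλ = 11.5684°
a = sin²(Δφ/2) + cos φ₁ cos φ₂ sin²(Δλ/2) = 0.007315
c = 2·arcsin(√a) = 0.171265 rad = 9.8128°
d = R·c = 6371 × 0.171265 = 1091.1 km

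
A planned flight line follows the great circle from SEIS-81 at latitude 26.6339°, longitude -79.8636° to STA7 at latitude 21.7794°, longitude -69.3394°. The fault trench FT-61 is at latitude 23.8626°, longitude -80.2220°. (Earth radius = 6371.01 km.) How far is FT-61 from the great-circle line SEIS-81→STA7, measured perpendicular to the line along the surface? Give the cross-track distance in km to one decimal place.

δ₁₃ = central angle SEIS-81→FT-61 = 0.048698 rad  (haversine)
θ₁₃ = bearing SEIS-81→FT-61 = 186.749°,  θ₁₂ = bearing SEIS-81→STA7 = 114.591°
dₓₜ = R·arcsin(sin δ₁₃ · sin(θ₁₃ − θ₁₂)) = 6371.01·arcsin(0.04868·sin(72.158°)) = 295.322 km
|dₓₜ| = 295.322 km

295.3 km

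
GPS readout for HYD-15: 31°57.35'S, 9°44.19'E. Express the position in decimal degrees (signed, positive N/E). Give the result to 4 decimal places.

lat: 31.9558° S → -31.9558°
lon: 9.7365° E → +9.7365°

-31.9558°, +9.7365°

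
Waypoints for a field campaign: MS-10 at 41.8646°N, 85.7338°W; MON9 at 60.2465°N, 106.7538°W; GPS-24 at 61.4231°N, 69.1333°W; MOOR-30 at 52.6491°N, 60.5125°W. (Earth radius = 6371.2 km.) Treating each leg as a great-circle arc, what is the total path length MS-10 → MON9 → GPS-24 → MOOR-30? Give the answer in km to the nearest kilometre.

MS-10→MON9: c = 0.391384 rad, d = 2493.59 km
MON9→GPS-24: c = 0.316180 rad, d = 2014.45 km
GPS-24→MOOR-30: c = 0.173312 rad, d = 1104.21 km
Total = 2493.59 + 2014.45 + 1104.21 = 5612.24 km

5612 km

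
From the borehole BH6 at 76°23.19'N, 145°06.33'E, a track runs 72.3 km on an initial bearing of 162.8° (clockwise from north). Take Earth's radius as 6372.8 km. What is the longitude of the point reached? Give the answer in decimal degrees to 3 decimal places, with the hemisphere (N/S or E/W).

BH6: φ = +76.38650°, λ = +145.10550°
δ = d/R = 72.3/6372.8 = 0.011345 rad
φ₂ = arcsin(sin φ₁ cos δ + cos φ₁ sin δ cos θ)
   = arcsin(0.97191·0.99994 + 0.23537·0.01134·-0.95528) = 75.76427°
λ₂ = λ₁ + atan2(sin θ sin δ cos φ₁, cos δ − sin φ₁ sin φ₂) = 145.88716°

145.887°E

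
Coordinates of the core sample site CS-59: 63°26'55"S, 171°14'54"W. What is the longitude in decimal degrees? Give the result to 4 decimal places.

171° + 14′/60 + 54″/3600 = 171 + 0.23333 + 0.01500 = 171.2483°

171.2483°W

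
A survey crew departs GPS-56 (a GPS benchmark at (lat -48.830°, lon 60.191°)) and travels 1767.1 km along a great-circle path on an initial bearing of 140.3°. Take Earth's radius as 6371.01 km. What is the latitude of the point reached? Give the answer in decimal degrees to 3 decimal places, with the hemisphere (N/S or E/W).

59.619°S

δ = d/R = 1767.1/6371.01 = 0.277366 rad
φ₂ = arcsin(sin φ₁ cos δ + cos φ₁ sin δ cos θ)
   = arcsin(-0.75276·0.96178 + 0.65830·0.27382·-0.76940) = -59.61867°
λ₂ = λ₁ + atan2(sin θ sin δ cos φ₁, cos δ − sin φ₁ sin φ₂) = 80.42406°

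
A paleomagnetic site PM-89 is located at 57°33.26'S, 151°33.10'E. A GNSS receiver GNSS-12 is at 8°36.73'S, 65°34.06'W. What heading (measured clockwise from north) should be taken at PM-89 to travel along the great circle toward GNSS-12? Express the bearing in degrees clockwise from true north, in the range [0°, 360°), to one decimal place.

PM-89: φ = -57.55433°, λ = +151.55167°
GNSS-12: φ = -8.61217°, λ = -65.56767°
Δλ = 142.8807°
y = sin Δλ · cos φ₂ = 0.596673
x = cos φ₁ sin φ₂ − sin φ₁ cos φ₂ cos Δλ = -0.745661
θ = atan2(y, x) = 141.3334° → 141.3334° (mod 360°)

141.3°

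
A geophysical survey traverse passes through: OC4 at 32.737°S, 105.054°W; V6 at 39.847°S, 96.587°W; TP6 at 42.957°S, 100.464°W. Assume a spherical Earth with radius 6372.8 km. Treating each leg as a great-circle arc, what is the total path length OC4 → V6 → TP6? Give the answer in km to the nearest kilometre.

1569 km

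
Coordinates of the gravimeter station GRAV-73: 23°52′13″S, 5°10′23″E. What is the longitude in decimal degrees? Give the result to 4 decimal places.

5° + 10′/60 + 23″/3600 = 5 + 0.16667 + 0.00639 = 5.1731°

5.1731°E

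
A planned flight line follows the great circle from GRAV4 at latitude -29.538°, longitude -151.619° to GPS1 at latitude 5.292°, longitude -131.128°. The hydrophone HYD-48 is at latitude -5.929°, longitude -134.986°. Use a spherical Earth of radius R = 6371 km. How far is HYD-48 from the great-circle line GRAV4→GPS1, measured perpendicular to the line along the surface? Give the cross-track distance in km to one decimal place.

δ₁₃ = central angle GRAV4→HYD-48 = 0.494743 rad  (haversine)
θ₁₃ = bearing GRAV4→HYD-48 = 36.844°,  θ₁₂ = bearing GRAV4→GPS1 = 32.838°
dₓₜ = R·arcsin(sin δ₁₃ · sin(θ₁₃ − θ₁₂)) = 6371·arcsin(0.47481·sin(4.006°)) = 211.342 km
|dₓₜ| = 211.342 km

211.3 km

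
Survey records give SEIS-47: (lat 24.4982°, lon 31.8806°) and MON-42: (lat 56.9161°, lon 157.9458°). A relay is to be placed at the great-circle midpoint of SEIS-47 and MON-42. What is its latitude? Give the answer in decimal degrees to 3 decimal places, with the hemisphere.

59.573°N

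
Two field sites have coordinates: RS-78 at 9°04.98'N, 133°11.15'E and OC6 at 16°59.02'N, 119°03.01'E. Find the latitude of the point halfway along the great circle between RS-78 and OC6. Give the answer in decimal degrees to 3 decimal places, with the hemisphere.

13.130°N

RS-78: φ = +9.08300°, λ = +133.18583°
OC6: φ = +16.98367°, λ = +119.05017°
Bx = cos φ₂ cos Δλ = 0.927429,  By = cos φ₂ sin Δλ = -0.233568
φₘ = atan2(sin φ₁ + sin φ₂, √((cos φ₁ + Bx)² + By²)) = 13.12966°
λₘ = λ₁ + atan2(By, cos φ₁ + Bx) = 126.23156°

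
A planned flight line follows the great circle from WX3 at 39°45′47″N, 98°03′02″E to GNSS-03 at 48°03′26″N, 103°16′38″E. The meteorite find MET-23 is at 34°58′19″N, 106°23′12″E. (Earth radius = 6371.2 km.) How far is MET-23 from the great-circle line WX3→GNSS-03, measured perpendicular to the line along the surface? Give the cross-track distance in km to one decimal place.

WX3: φ = +39.76306°, λ = +98.05056°
GNSS-03: φ = +48.05722°, λ = +103.27722°
MET-23: φ = +34.97194°, λ = +106.38667°
δ₁₃ = central angle WX3→MET-23 = 0.142594 rad  (haversine)
θ₁₃ = bearing WX3→MET-23 = 123.282°,  θ₁₂ = bearing WX3→GNSS-03 = 22.633°
dₓₜ = R·arcsin(sin δ₁₃ · sin(θ₁₃ − θ₁₂)) = 6371.2·arcsin(0.14211·sin(100.649°)) = 892.742 km
|dₓₜ| = 892.742 km

892.7 km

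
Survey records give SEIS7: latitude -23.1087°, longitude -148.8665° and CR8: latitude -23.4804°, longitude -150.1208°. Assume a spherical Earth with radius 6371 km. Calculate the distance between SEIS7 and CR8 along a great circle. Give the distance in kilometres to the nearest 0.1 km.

Δφ = -0.3717°,  Δλ = -1.2543°
a = sin²(Δφ/2) + cos φ₁ cos φ₂ sin²(Δλ/2) = 0.000112
c = 2·arcsin(√a) = 0.021128 rad = 1.2105°
d = R·c = 6371 × 0.021128 = 134.6 km

134.6 km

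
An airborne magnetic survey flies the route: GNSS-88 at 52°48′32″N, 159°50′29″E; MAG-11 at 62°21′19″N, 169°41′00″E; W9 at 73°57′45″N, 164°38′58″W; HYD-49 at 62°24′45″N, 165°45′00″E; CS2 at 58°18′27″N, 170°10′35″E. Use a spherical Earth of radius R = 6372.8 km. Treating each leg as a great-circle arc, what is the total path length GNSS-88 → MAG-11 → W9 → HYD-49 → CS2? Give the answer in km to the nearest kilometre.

5109 km

GNSS-88: φ = +52.80889°, λ = +159.84139°
MAG-11: φ = +62.35528°, λ = +169.68333°
W9: φ = +73.96250°, λ = -164.64944°
HYD-49: φ = +62.41250°, λ = +165.75000°
CS2: φ = +58.30750°, λ = +170.17639°
GNSS-88→MAG-11: c = 0.189895 rad, d = 1210.17 km
MAG-11→W9: c = 0.258003 rad, d = 1644.20 km
W9→HYD-49: c = 0.272679 rad, d = 1737.73 km
HYD-49→CS2: c = 0.081153 rad, d = 517.17 km
Total = 1210.17 + 1644.20 + 1737.73 + 517.17 = 5109.27 km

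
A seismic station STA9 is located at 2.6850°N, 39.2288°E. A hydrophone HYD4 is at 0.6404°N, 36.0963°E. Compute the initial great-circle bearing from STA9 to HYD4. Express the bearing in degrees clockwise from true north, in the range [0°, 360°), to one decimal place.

Δλ = -3.1325°
y = sin Δλ · cos φ₂ = -0.054642
x = cos φ₁ sin φ₂ − sin φ₁ cos φ₂ cos Δλ = -0.035607
θ = atan2(y, x) = -123.0904° → 236.9096° (mod 360°)

236.9°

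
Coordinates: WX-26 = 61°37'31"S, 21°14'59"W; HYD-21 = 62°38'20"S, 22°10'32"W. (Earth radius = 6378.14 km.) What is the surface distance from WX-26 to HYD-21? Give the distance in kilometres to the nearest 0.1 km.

122.7 km

WX-26: φ = -61.62528°, λ = -21.24972°
HYD-21: φ = -62.63889°, λ = -22.17556°
Δφ = -1.0136°,  Δλ = -0.9258°
a = sin²(Δφ/2) + cos φ₁ cos φ₂ sin²(Δλ/2) = 0.000092
c = 2·arcsin(√a) = 0.019235 rad = 1.1021°
d = R·c = 6378.14 × 0.019235 = 122.7 km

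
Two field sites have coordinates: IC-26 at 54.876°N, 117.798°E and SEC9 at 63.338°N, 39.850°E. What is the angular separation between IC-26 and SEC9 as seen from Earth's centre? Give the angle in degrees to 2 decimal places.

Δφ = 8.4620°,  Δλ = -77.9480°
a = sin²(Δφ/2) + cos φ₁ cos φ₂ sin²(Δλ/2) = 0.107577
c = 2·arcsin(√a) = 0.668348 rad = 38.2935°

38.29°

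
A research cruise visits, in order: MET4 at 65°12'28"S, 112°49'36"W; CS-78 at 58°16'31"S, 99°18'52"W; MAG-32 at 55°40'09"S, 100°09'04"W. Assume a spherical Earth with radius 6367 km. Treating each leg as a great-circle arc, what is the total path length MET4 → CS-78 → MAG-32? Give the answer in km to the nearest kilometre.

1338 km

MET4: φ = -65.20778°, λ = -112.82667°
CS-78: φ = -58.27528°, λ = -99.31444°
MAG-32: φ = -55.66917°, λ = -100.15111°
MET4→CS-78: c = 0.163978 rad, d = 1044.05 km
CS-78→MAG-32: c = 0.046175 rad, d = 294.00 km
Total = 1044.05 + 294.00 = 1338.05 km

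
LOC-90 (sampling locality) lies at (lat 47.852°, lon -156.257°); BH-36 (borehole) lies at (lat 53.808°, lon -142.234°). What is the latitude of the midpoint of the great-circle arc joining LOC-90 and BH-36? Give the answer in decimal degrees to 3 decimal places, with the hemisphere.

51.040°N

Bx = cos φ₂ cos Δλ = 0.572895,  By = cos φ₂ sin Δλ = 0.143083
φₘ = atan2(sin φ₁ + sin φ₂, √((cos φ₁ + Bx)² + By²)) = 51.03958°
λₘ = λ₁ + atan2(By, cos φ₁ + Bx) = -149.69545°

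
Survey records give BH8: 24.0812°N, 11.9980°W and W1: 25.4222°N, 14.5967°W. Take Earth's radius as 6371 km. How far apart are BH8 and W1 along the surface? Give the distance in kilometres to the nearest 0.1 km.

301.8 km

Δφ = 1.3410°,  Δλ = -2.5987°
a = sin²(Δφ/2) + cos φ₁ cos φ₂ sin²(Δλ/2) = 0.000561
c = 2·arcsin(√a) = 0.047372 rad = 2.7142°
d = R·c = 6371 × 0.047372 = 301.8 km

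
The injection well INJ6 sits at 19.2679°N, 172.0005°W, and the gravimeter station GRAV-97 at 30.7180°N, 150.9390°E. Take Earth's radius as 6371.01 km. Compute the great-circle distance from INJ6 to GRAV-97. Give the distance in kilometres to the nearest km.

3925 km

Δφ = 11.4501°,  Δλ = -37.0605°
a = sin²(Δφ/2) + cos φ₁ cos φ₂ sin²(Δλ/2) = 0.091916
c = 2·arcsin(√a) = 0.616050 rad = 35.2971°
d = R·c = 6371.01 × 0.616050 = 3924.9 km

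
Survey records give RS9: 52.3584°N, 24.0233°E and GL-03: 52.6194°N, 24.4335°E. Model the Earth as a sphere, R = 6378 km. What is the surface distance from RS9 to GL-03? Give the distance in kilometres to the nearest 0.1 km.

40.2 km

Δφ = 0.2610°,  Δλ = 0.4102°
a = sin²(Δφ/2) + cos φ₁ cos φ₂ sin²(Δλ/2) = 0.000010
c = 2·arcsin(√a) = 0.006305 rad = 0.3613°
d = R·c = 6378 × 0.006305 = 40.2 km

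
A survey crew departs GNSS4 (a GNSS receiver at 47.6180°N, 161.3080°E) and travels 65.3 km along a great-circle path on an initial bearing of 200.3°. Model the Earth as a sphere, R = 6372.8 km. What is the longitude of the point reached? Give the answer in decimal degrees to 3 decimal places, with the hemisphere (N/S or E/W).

δ = d/R = 65.3/6372.8 = 0.010247 rad
φ₂ = arcsin(sin φ₁ cos δ + cos φ₁ sin δ cos θ)
   = arcsin(0.73867·0.99995 + 0.67407·0.01025·-0.93789) = 47.06698°
λ₂ = λ₁ + atan2(sin θ sin δ cos φ₁, cos δ − sin φ₁ sin φ₂) = 161.00897°

161.009°E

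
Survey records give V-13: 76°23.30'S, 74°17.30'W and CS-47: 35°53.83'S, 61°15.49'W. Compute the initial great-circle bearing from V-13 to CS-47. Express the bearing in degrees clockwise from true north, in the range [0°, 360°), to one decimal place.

V-13: φ = -76.38833°, λ = -74.28833°
CS-47: φ = -35.89717°, λ = -61.25817°
Δλ = 13.0302°
y = sin Δλ · cos φ₂ = 0.182642
x = cos φ₁ sin φ₂ − sin φ₁ cos φ₂ cos Δλ = 0.629059
θ = atan2(y, x) = 16.1902° → 16.1902° (mod 360°)

16.2°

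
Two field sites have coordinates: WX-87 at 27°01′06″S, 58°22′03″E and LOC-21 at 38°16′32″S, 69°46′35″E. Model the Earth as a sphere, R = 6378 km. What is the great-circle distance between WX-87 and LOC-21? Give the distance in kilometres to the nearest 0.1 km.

WX-87: φ = -27.01833°, λ = +58.36750°
LOC-21: φ = -38.27556°, λ = +69.77639°
Δφ = -11.2572°,  Δλ = 11.4089°
a = sin²(Δφ/2) + cos φ₁ cos φ₂ sin²(Δλ/2) = 0.016529
c = 2·arcsin(√a) = 0.257845 rad = 14.7735°
d = R·c = 6378 × 0.257845 = 1644.5 km

1644.5 km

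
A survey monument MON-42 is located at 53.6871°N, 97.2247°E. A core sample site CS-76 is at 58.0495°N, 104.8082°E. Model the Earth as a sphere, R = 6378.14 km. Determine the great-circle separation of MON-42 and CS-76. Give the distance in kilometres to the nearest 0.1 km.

677.6 km

Δφ = 4.3624°,  Δλ = 7.5835°
a = sin²(Δφ/2) + cos φ₁ cos φ₂ sin²(Δλ/2) = 0.002819
c = 2·arcsin(√a) = 0.106239 rad = 6.0871°
d = R·c = 6378.14 × 0.106239 = 677.6 km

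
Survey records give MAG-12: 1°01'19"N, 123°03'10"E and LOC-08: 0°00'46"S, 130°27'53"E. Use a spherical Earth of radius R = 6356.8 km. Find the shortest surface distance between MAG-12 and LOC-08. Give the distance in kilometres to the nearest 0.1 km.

MAG-12: φ = +1.02194°, λ = +123.05278°
LOC-08: φ = -0.01278°, λ = +130.46472°
Δφ = -1.0347°,  Δλ = 7.4119°
a = sin²(Δφ/2) + cos φ₁ cos φ₂ sin²(Δλ/2) = 0.004259
c = 2·arcsin(√a) = 0.130611 rad = 7.4834°
d = R·c = 6356.8 × 0.130611 = 830.3 km

830.3 km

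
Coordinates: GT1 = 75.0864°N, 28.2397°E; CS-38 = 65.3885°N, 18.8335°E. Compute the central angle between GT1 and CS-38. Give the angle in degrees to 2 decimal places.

10.18°

Δφ = -9.6979°,  Δλ = -9.4062°
a = sin²(Δφ/2) + cos φ₁ cos φ₂ sin²(Δλ/2) = 0.007866
c = 2·arcsin(√a) = 0.177611 rad = 10.1764°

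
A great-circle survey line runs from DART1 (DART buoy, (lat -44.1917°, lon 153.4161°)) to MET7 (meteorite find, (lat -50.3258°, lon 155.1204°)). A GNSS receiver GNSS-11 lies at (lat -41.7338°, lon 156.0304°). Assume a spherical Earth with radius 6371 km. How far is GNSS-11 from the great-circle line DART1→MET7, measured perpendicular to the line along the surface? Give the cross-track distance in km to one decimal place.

δ₁₃ = central angle DART1→GNSS-11 = 0.054355 rad  (haversine)
θ₁₃ = bearing DART1→GNSS-11 = 38.794°,  θ₁₂ = bearing DART1→MET7 = 169.942°
dₓₜ = R·arcsin(sin δ₁₃ · sin(θ₁₃ − θ₁₂)) = 6371·arcsin(0.05433·sin(-131.148°)) = -260.709 km
|dₓₜ| = 260.709 km

260.7 km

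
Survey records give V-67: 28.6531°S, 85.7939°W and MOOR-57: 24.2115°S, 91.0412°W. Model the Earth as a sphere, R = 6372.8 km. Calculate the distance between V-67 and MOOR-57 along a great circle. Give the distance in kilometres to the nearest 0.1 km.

719.0 km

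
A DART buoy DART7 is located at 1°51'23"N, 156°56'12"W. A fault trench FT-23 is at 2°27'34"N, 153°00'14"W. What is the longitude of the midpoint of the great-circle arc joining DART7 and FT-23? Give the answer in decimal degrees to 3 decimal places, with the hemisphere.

154.971°W

DART7: φ = +1.85639°, λ = -156.93667°
FT-23: φ = +2.45944°, λ = -153.00389°
Bx = cos φ₂ cos Δλ = 0.996726,  By = cos φ₂ sin Δλ = 0.068523
φₘ = atan2(sin φ₁ + sin φ₂, √((cos φ₁ + Bx)² + By²)) = 2.15919°
λₘ = λ₁ + atan2(By, cos φ₁ + Bx) = -154.97067°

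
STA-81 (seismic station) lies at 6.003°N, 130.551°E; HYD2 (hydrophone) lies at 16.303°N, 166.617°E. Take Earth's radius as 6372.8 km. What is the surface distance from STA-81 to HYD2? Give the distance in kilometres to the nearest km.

4091 km

Δφ = 10.3000°,  Δλ = 36.0660°
a = sin²(Δφ/2) + cos φ₁ cos φ₂ sin²(Δλ/2) = 0.099530
c = 2·arcsin(√a) = 0.641933 rad = 36.7801°
d = R·c = 6372.8 × 0.641933 = 4090.9 km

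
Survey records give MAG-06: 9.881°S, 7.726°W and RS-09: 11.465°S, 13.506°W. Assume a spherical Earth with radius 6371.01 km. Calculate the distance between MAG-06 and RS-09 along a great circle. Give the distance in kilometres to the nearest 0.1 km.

655.7 km

Δφ = -1.5840°,  Δλ = -5.7800°
a = sin²(Δφ/2) + cos φ₁ cos φ₂ sin²(Δλ/2) = 0.002645
c = 2·arcsin(√a) = 0.102913 rad = 5.8965°
d = R·c = 6371.01 × 0.102913 = 655.7 km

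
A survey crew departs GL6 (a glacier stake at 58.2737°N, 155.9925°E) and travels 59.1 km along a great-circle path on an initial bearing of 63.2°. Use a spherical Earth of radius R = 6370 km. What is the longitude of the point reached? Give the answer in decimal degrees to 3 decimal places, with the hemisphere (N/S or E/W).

δ = d/R = 59.1/6370 = 0.009278 rad
φ₂ = arcsin(sin φ₁ cos δ + cos φ₁ sin δ cos θ)
   = arcsin(0.85057·0.99996 + 0.52586·0.00928·0.45088) = 58.51018°
λ₂ = λ₁ + atan2(sin θ sin δ cos φ₁, cos δ − sin φ₁ sin φ₂) = 156.90089°

156.901°E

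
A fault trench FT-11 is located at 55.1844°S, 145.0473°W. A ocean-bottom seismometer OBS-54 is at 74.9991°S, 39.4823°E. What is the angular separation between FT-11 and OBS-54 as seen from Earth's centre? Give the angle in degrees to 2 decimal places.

49.78°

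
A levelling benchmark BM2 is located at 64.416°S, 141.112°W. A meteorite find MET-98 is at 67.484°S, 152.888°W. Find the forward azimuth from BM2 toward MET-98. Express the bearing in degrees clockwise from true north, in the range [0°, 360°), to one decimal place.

232.1°

Δλ = -11.7760°
y = sin Δλ · cos φ₂ = -0.078153
x = cos φ₁ sin φ₂ − sin φ₁ cos φ₂ cos Δλ = -0.060791
θ = atan2(y, x) = -127.8773° → 232.1227° (mod 360°)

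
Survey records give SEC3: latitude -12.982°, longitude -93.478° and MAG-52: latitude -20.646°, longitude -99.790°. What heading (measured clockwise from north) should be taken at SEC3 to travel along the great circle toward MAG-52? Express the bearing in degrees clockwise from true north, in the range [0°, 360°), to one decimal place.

217.4°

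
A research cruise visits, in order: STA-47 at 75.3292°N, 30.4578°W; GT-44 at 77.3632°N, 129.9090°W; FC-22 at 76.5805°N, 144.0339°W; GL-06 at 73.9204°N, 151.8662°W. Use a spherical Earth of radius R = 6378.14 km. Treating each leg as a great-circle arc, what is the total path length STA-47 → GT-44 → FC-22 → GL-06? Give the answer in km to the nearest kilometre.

STA-47→GT-44: c = 0.362918 rad, d = 2314.74 km
GT-44→FC-22: c = 0.057075 rad, d = 364.03 km
FC-22→GL-06: c = 0.057926 rad, d = 369.46 km
Total = 2314.74 + 364.03 + 369.46 = 3048.23 km

3048 km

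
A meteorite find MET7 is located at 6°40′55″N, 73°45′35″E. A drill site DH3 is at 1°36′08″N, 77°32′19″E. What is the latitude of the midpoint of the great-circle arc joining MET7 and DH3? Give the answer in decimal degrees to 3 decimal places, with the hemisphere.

4.144°N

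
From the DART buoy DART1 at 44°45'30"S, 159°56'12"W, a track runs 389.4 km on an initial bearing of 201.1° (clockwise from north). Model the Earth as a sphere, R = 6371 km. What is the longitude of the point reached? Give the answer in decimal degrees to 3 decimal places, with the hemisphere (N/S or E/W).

DART1: φ = -44.75833°, λ = -159.93667°
δ = d/R = 389.4/6371 = 0.061121 rad
φ₂ = arcsin(sin φ₁ cos δ + cos φ₁ sin δ cos θ)
   = arcsin(-0.70412·0.99813 + 0.71008·0.06108·-0.93295) = -48.01063°
λ₂ = λ₁ + atan2(sin θ sin δ cos φ₁, cos δ − sin φ₁ sin φ₂) = -161.82030°

161.820°W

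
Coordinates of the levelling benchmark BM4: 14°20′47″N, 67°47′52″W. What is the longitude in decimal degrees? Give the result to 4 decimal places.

67.7978°W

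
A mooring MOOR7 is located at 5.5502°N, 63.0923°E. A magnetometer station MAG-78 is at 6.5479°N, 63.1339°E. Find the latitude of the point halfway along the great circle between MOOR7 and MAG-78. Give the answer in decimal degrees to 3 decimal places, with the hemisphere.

Bx = cos φ₂ cos Δλ = 0.993477,  By = cos φ₂ sin Δλ = 0.000721
φₘ = atan2(sin φ₁ + sin φ₂, √((cos φ₁ + Bx)² + By²)) = 6.04905°
λₘ = λ₁ + atan2(By, cos φ₁ + Bx) = 63.11308°

6.049°N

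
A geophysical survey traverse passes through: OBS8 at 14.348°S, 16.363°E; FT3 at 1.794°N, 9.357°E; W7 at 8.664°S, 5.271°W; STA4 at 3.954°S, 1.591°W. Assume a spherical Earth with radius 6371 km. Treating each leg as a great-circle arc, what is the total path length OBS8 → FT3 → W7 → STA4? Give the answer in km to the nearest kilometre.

OBS8→FT3: c = 0.306666 rad, d = 1953.77 km
FT3→W7: c = 0.313177 rad, d = 1995.25 km
W7→STA4: c = 0.104071 rad, d = 663.03 km
Total = 1953.77 + 1995.25 + 663.03 = 4612.05 km

4612 km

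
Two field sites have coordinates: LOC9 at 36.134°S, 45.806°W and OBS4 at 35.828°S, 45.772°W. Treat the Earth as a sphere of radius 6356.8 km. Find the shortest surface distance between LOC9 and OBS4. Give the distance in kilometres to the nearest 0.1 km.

34.1 km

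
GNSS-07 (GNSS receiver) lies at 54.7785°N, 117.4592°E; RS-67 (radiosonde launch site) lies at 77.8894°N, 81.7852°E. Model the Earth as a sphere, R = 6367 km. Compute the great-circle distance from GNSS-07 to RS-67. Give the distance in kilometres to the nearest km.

Δφ = 23.1109°,  Δλ = -35.6740°
a = sin²(Δφ/2) + cos φ₁ cos φ₂ sin²(Δλ/2) = 0.051479
c = 2·arcsin(√a) = 0.457768 rad = 26.2282°
d = R·c = 6367 × 0.457768 = 2914.6 km

2915 km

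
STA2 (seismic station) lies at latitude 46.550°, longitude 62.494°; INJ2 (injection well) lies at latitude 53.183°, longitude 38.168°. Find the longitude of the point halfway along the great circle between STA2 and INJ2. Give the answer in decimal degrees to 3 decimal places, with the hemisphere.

Bx = cos φ₂ cos Δλ = 0.546057,  By = cos φ₂ sin Δλ = -0.246852
φₘ = atan2(sin φ₁ + sin φ₂, √((cos φ₁ + Bx)² + By²)) = 50.50318°
λₘ = λ₁ + atan2(By, cos φ₁ + Bx) = 51.17975°

51.180°E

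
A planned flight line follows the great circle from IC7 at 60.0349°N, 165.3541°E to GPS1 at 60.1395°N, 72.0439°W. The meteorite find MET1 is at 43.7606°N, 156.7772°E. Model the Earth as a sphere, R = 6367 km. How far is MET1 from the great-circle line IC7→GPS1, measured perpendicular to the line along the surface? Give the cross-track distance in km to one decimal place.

δ₁₃ = central angle IC7→MET1 = 0.298098 rad  (haversine)
θ₁₃ = bearing IC7→MET1 = 201.515°,  θ₁₂ = bearing IC7→GPS1 = 32.219°
dₓₜ = R·arcsin(sin δ₁₃ · sin(θ₁₃ − θ₁₂)) = 6367·arcsin(0.29370·sin(169.296°)) = 347.514 km
|dₓₜ| = 347.514 km

347.5 km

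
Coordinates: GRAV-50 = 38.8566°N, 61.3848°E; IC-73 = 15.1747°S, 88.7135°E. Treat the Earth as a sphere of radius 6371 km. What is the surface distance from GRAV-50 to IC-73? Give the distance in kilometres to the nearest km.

6646 km

Δφ = -54.0313°,  Δλ = 27.3287°
a = sin²(Δφ/2) + cos φ₁ cos φ₂ sin²(Δλ/2) = 0.248271
c = 2·arcsin(√a) = 1.043199 rad = 59.7709°
d = R·c = 6371 × 1.043199 = 6646.2 km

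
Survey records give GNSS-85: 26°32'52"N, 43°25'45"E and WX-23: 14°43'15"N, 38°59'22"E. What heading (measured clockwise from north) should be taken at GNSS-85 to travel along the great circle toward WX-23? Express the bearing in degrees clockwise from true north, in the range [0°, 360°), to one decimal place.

GNSS-85: φ = +26.54778°, λ = +43.42917°
WX-23: φ = +14.72083°, λ = +38.98944°
Δλ = -4.4397°
y = sin Δλ · cos φ₂ = -0.074869
x = cos φ₁ sin φ₂ − sin φ₁ cos φ₂ cos Δλ = -0.203659
θ = atan2(y, x) = -159.8155° → 200.1845° (mod 360°)

200.2°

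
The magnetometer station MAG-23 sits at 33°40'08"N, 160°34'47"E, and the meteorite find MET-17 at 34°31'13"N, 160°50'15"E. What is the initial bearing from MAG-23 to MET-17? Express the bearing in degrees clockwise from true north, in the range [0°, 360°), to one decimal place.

14.0°

MAG-23: φ = +33.66889°, λ = +160.57972°
MET-17: φ = +34.52028°, λ = +160.83750°
Δλ = 0.2578°
y = sin Δλ · cos φ₂ = 0.003707
x = cos φ₁ sin φ₂ − sin φ₁ cos φ₂ cos Δλ = 0.014864
θ = atan2(y, x) = 14.0035° → 14.0035° (mod 360°)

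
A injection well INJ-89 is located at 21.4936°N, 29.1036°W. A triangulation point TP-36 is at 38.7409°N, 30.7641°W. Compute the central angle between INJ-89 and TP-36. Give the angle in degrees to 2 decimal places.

17.31°

Δφ = 17.2473°,  Δλ = -1.6605°
a = sin²(Δφ/2) + cos φ₁ cos φ₂ sin²(Δλ/2) = 0.022635
c = 2·arcsin(√a) = 0.302048 rad = 17.3061°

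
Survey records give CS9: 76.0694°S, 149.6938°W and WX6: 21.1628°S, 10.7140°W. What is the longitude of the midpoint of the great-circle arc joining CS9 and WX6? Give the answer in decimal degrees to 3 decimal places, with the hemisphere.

22.597°W

Bx = cos φ₂ cos Δλ = -0.703595,  By = cos φ₂ sin Δλ = 0.612061
φₘ = atan2(sin φ₁ + sin φ₂, √((cos φ₁ + Bx)² + By²)) = -60.04647°
λₘ = λ₁ + atan2(By, cos φ₁ + Bx) = -22.59677°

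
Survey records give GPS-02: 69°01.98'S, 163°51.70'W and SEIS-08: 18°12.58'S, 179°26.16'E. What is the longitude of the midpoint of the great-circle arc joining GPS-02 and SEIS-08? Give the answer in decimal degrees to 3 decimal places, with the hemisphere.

176.015°W

GPS-02: φ = -69.03300°, λ = -163.86167°
SEIS-08: φ = -18.20967°, λ = +179.43600°
Bx = cos φ₂ cos Δλ = 0.909843,  By = cos φ₂ sin Δλ = -0.273006
φₘ = atan2(sin φ₁ + sin φ₂, √((cos φ₁ + Bx)² + By²)) = -43.86336°
λₘ = λ₁ + atan2(By, cos φ₁ + Bx) = -176.01527°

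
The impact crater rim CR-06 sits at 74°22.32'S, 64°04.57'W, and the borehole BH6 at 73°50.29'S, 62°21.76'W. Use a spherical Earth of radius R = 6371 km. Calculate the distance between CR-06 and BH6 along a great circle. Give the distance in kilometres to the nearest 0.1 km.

79.0 km

CR-06: φ = -74.37200°, λ = -64.07617°
BH6: φ = -73.83817°, λ = -62.36267°
Δφ = 0.5338°,  Δλ = 1.7135°
a = sin²(Δφ/2) + cos φ₁ cos φ₂ sin²(Δλ/2) = 0.000038
c = 2·arcsin(√a) = 0.012404 rad = 0.7107°
d = R·c = 6371 × 0.012404 = 79.0 km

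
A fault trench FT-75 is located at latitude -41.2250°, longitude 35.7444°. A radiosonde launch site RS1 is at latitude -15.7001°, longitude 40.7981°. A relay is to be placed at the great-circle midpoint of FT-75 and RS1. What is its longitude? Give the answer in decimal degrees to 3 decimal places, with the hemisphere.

Bx = cos φ₂ cos Δλ = 0.958949,  By = cos φ₂ sin Δλ = 0.084803
φₘ = atan2(sin φ₁ + sin φ₂, √((cos φ₁ + Bx)² + By²)) = -28.48556°
λₘ = λ₁ + atan2(By, cos φ₁ + Bx) = 38.58172°

38.582°E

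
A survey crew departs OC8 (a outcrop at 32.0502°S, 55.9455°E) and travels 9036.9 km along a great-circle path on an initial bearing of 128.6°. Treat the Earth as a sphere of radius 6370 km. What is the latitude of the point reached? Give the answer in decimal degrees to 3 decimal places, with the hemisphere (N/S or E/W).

37.092°S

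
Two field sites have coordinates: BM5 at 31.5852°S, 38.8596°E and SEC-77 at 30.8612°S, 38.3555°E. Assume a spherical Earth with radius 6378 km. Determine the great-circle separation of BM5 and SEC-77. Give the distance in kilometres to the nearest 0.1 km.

Δφ = 0.7240°,  Δλ = -0.5041°
a = sin²(Δφ/2) + cos φ₁ cos φ₂ sin²(Δλ/2) = 0.000054
c = 2·arcsin(√a) = 0.014706 rad = 0.8426°
d = R·c = 6378 × 0.014706 = 93.8 km

93.8 km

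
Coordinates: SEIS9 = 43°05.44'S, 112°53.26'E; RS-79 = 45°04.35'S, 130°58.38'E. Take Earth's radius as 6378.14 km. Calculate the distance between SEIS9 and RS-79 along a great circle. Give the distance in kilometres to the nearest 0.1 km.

1459.8 km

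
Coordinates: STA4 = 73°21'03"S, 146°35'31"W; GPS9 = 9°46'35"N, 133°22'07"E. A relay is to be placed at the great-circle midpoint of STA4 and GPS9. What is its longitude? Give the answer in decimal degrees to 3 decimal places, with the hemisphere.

148.619°E

STA4: φ = -73.35083°, λ = -146.59194°
GPS9: φ = +9.77639°, λ = +133.36861°
Bx = cos φ₂ cos Δλ = 0.170458,  By = cos φ₂ sin Δλ = -0.970624
φₘ = atan2(sin φ₁ + sin φ₂, √((cos φ₁ + Bx)² + By²)) = -36.30739°
λₘ = λ₁ + atan2(By, cos φ₁ + Bx) = 148.61907°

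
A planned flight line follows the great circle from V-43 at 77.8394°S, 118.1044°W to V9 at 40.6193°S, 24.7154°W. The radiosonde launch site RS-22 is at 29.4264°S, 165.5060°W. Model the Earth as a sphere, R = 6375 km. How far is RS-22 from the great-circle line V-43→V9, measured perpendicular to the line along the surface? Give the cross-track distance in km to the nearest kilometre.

δ₁₃ = central angle V-43→RS-22 = 0.921699 rad  (haversine)
θ₁₃ = bearing V-43→RS-22 = 306.407°,  θ₁₂ = bearing V-43→V9 = 103.435°
dₓₜ = R·arcsin(sin δ₁₃ · sin(θ₁₃ − θ₁₂)) = 6375·arcsin(0.79663·sin(202.972°)) = -2015.419 km
|dₓₜ| = 2015.419 km

2015 km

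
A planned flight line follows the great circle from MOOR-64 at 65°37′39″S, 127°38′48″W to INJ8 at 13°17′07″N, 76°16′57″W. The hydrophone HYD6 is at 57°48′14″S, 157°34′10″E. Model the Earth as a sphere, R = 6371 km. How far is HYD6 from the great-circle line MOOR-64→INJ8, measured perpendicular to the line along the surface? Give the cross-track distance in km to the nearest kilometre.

1055 km

MOOR-64: φ = -65.62750°, λ = -127.64667°
INJ8: φ = +13.28528°, λ = -76.28250°
HYD6: φ = -57.80389°, λ = +157.56944°
δ₁₃ = central angle MOOR-64→HYD6 = 0.594330 rad  (haversine)
θ₁₃ = bearing MOOR-64→HYD6 = 246.662°,  θ₁₂ = bearing MOOR-64→INJ8 = 49.542°
dₓₜ = R·arcsin(sin δ₁₃ · sin(θ₁₃ − θ₁₂)) = 6371·arcsin(0.55995·sin(197.120°)) = -1054.986 km
|dₓₜ| = 1054.986 km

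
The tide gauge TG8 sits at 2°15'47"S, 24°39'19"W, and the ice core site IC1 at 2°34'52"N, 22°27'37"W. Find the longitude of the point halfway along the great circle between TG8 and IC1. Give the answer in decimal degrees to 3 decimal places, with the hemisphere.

23.558°W

TG8: φ = -2.26306°, λ = -24.65528°
IC1: φ = +2.58111°, λ = -22.46028°
Bx = cos φ₂ cos Δλ = 0.998252,  By = cos φ₂ sin Δλ = 0.038262
φₘ = atan2(sin φ₁ + sin φ₂, √((cos φ₁ + Bx)² + By²)) = 0.15906°
λₘ = λ₁ + atan2(By, cos φ₁ + Bx) = -23.55791°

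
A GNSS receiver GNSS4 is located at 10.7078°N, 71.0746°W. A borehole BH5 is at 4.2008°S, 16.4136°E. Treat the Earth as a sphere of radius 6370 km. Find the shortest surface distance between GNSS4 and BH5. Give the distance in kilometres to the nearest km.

Δφ = -14.9086°,  Δλ = 87.4882°
a = sin²(Δφ/2) + cos φ₁ cos φ₂ sin²(Δλ/2) = 0.485332
c = 2·arcsin(√a) = 1.541456 rad = 88.3189°
d = R·c = 6370 × 1.541456 = 9819.1 km

9819 km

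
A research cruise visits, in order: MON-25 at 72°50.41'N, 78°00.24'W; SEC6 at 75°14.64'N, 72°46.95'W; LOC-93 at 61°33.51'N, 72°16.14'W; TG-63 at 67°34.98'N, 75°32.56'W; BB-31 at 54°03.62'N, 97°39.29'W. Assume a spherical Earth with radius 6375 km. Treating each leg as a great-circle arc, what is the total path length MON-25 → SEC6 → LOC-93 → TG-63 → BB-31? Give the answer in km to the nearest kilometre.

MON-25: φ = +72.84017°, λ = -78.00400°
SEC6: φ = +75.24400°, λ = -72.78250°
LOC-93: φ = +61.55850°, λ = -72.26900°
TG-63: φ = +67.58300°, λ = -75.54267°
BB-31: φ = +54.06033°, λ = -97.65483°
MON-25→SEC6: c = 0.048827 rad, d = 311.27 km
SEC6→LOC-93: c = 0.238878 rad, d = 1522.84 km
LOC-93→TG-63: c = 0.107934 rad, d = 688.08 km
TG-63→BB-31: c = 0.298377 rad, d = 1902.15 km
Total = 311.27 + 1522.84 + 688.08 + 1902.15 = 4424.35 km

4424 km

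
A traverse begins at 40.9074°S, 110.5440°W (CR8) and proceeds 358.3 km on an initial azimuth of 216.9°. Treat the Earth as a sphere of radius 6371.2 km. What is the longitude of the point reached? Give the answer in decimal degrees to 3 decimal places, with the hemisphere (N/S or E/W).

113.209°W

δ = d/R = 358.3/6371.2 = 0.056237 rad
φ₂ = arcsin(sin φ₁ cos δ + cos φ₁ sin δ cos θ)
   = arcsin(-0.65484·0.99842 + 0.75577·0.05621·-0.79968) = -43.45415°
λ₂ = λ₁ + atan2(sin θ sin δ cos φ₁, cos δ − sin φ₁ sin φ₂) = -113.20865°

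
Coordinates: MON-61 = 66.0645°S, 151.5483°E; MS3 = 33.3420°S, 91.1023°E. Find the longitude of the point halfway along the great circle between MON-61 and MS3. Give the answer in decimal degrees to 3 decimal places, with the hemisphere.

109.922°E

Bx = cos φ₂ cos Δλ = 0.412058,  By = cos φ₂ sin Δλ = -0.726711
φₘ = atan2(sin φ₁ + sin φ₂, √((cos φ₁ + Bx)² + By²)) = -53.22347°
λₘ = λ₁ + atan2(By, cos φ₁ + Bx) = 109.92227°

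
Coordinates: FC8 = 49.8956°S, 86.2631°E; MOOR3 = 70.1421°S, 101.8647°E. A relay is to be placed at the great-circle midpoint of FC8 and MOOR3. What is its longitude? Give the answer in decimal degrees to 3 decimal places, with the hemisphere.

91.636°E

Bx = cos φ₂ cos Δλ = 0.327173,  By = cos φ₂ sin Δλ = 0.091358
φₘ = atan2(sin φ₁ + sin φ₂, √((cos φ₁ + Bx)² + By²)) = -60.22671°
λₘ = λ₁ + atan2(By, cos φ₁ + Bx) = 91.63609°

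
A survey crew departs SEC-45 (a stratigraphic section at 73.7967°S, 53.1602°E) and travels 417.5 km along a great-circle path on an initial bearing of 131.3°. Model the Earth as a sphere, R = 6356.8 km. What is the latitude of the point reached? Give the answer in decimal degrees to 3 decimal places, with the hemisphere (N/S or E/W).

76.000°S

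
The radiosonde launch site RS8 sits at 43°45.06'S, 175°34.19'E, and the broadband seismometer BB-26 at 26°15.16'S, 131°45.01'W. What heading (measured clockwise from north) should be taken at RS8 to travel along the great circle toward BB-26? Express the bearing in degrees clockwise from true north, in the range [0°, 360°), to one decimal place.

RS8: φ = -43.75100°, λ = +175.56983°
BB-26: φ = -26.25267°, λ = -131.75017°
Δλ = 52.6800°
y = sin Δλ · cos φ₂ = 0.713232
x = cos φ₁ sin φ₂ − sin φ₁ cos φ₂ cos Δλ = 0.056486
θ = atan2(y, x) = 85.4718° → 85.4718° (mod 360°)

85.5°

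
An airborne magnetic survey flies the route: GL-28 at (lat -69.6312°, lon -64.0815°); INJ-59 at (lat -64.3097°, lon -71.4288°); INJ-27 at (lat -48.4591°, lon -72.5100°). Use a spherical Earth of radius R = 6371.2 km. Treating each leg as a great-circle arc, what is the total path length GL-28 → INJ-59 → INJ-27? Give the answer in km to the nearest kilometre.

2435 km

GL-28→INJ-59: c = 0.105395 rad, d = 671.49 km
INJ-59→INJ-27: c = 0.276832 rad, d = 1763.76 km
Total = 671.49 + 1763.76 = 2435.25 km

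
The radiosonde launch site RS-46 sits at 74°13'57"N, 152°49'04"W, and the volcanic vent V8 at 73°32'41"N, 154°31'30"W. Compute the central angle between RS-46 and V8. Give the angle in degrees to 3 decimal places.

0.835°

RS-46: φ = +74.23250°, λ = -152.81778°
V8: φ = +73.54472°, λ = -154.52500°
Δφ = -0.6878°,  Δλ = -1.7072°
a = sin²(Δφ/2) + cos φ₁ cos φ₂ sin²(Δλ/2) = 0.000053
c = 2·arcsin(√a) = 0.014575 rad = 0.8351°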